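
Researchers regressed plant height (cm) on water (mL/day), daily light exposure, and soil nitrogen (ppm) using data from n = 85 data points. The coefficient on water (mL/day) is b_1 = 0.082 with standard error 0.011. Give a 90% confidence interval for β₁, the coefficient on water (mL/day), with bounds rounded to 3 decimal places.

df = n − k − 1 = 85 − 3 − 1 = 81.
t* = t_{0.05, 81} = 1.663884.
Margin = t* × SE = 1.663884 × 0.011 = 0.01830.
CI: 0.082 ± 0.01830 → (0.064, 0.100).
With 90% confidence, each one-unit increase in water (mL/day) is associated with a change of between 0.064 and 0.100 cm in plant height, holding the other predictors fixed.

(0.064, 0.100)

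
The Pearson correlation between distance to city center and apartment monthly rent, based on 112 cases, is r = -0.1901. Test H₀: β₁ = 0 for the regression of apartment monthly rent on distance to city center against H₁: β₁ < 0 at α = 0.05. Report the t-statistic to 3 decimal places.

t = r·√(n − 2)/√(1 − r²) = -0.1901·√110/√0.963862 = -2.031.
df = n − 2 = 110.
One-sided p ≈ 0.0223, which is < 0.05, so reject H₀.
There is evidence of a linear association between distance to city center and apartment monthly rent.

t = -2.031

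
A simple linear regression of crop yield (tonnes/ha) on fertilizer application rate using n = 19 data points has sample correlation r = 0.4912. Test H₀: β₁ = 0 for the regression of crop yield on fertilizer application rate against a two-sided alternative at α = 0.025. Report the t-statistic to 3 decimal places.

t = 2.325

t = r·√(n − 2)/√(1 − r²) = 0.4912·√17/√0.758723 = 2.325.
df = n − 2 = 17.
Two-sided p ≈ 0.0327, which is ≥ 0.025, so fail to reject H₀.
The data do not give significant evidence of a linear association between fertilizer application rate and crop yield.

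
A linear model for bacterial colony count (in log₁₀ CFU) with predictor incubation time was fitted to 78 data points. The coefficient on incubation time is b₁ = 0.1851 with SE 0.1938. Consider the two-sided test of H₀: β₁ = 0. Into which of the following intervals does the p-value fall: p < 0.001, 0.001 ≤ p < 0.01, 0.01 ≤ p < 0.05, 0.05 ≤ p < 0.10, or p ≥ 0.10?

t = 0.1851 / 0.1938 = 0.955.
df = n − 2 = 78 − 2 = 76.
Two-sided p = 2·P(T_{76} > |t|) ≈ 0.3426.
So p ≥ 0.10.

p ≥ 0.10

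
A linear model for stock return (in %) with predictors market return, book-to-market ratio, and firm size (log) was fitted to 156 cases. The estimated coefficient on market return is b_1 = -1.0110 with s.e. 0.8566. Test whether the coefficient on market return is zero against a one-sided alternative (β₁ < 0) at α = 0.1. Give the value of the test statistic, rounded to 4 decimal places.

t = -1.1802

H₀: β₁ = 0 vs H₁: β₁ < 0.
t = (b_1 − β₁⁰)/SE = -1.0110 / 0.8566 = -1.1802.
df = n − k − 1 = 156 − 3 − 1 = 152.
One-sided p ≈ 0.1199, which is ≥ 0.1, so fail to reject H₀.
The data do not give significant evidence that the true slope on market return is negative, holding the other predictors fixed.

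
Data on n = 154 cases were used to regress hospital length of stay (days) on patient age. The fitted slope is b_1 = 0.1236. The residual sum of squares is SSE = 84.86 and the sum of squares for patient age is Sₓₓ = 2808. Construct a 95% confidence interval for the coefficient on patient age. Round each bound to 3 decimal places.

(0.096, 0.151)

MSE = SSE/(n − 2) = 84.86/152 = 0.558289.
SE(b_1) = √(MSE/Sₓₓ) = √(0.558289/2808) = 0.0141004.
df = n − 2 = 152.
t* = t_{0.025, 152} = 1.975694.
Margin = t* × SE = 1.975694 × 0.0141004 = 0.02786.
CI: 0.1236 ± 0.02786 → (0.096, 0.151).
With 95% confidence, each one-unit increase in patient age is associated with a change of between 0.096 and 0.151 days in hospital length of stay.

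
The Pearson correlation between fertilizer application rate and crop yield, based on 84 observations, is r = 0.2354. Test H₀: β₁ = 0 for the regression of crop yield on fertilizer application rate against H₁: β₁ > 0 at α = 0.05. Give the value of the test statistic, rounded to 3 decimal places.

t = 2.193

t = r·√(n − 2)/√(1 − r²) = 0.2354·√82/√0.944587 = 2.193.
df = n − 2 = 82.
One-sided p ≈ 0.0156, which is < 0.05, so reject H₀.
There is evidence of a linear association between fertilizer application rate and crop yield.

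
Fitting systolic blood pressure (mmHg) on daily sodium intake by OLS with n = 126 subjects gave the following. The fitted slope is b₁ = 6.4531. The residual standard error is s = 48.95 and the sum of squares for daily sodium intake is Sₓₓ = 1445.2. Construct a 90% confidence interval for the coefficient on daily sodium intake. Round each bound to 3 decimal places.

(4.319, 8.587)

SE(b₁) = s/√Sₓₓ = 48.95/√1445.2 = 1.28762.
df = n − 2 = 124.
t* = t_{0.05, 124} = 1.657235.
Margin = t* × SE = 1.657235 × 1.28762 = 2.13389.
CI: 6.4531 ± 2.13389 → (4.319, 8.587).
With 90% confidence, each one-unit increase in daily sodium intake is associated with a change of between 4.319 and 8.587 mmHg in systolic blood pressure.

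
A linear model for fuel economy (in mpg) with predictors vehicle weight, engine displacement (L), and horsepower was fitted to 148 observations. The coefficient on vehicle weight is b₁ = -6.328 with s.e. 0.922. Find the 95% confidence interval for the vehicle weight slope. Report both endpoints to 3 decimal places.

(-8.150, -4.506)

df = n − k − 1 = 148 − 3 − 1 = 144.
t* = t_{0.025, 144} = 1.976575.
Margin = t* × SE = 1.976575 × 0.922 = 1.82240.
CI: -6.328 ± 1.82240 → (-8.150, -4.506).
With 95% confidence, each one-unit increase in vehicle weight is associated with a change of between -8.150 and -4.506 mpg in fuel economy, holding the other predictors fixed.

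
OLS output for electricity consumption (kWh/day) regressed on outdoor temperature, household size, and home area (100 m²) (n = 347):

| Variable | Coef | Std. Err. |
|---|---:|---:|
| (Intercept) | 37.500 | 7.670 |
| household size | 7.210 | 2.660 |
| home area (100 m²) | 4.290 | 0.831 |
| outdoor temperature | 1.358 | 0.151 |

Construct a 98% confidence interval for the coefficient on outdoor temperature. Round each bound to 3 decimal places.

Read off: b = 1.358, SE = 0.151 for outdoor temperature.
df = n − k − 1 = 347 − 3 − 1 = 343.
t* = t_{0.01, 343} = 2.337269.
Margin = t* × SE = 2.337269 × 0.151 = 0.35293.
CI: 1.358 ± 0.35293 → (1.005, 1.711).

(1.005, 1.711)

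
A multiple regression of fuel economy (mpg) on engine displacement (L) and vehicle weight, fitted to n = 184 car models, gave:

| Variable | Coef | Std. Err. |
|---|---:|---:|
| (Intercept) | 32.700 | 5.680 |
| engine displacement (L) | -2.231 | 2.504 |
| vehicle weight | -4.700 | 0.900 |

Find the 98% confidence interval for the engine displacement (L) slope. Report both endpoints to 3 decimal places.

(-8.108, 3.646)

Read off: b = -2.231, SE = 2.504 for engine displacement (L).
df = n − k − 1 = 184 − 2 − 1 = 181.
t* = t_{0.01, 181} = 2.347126.
Margin = t* × SE = 2.347126 × 2.504 = 5.87720.
CI: -2.231 ± 5.87720 → (-8.108, 3.646).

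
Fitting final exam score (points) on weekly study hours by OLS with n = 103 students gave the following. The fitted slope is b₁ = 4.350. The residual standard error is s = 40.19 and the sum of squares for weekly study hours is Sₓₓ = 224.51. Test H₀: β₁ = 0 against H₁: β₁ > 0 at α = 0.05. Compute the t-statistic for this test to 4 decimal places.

t = 1.6218

SE(b₁) = s/√Sₓₓ = 40.19/√224.51 = 2.68226.
t = 4.350 / 2.68226 = 1.6218.
df = n − 2 = 101.
One-sided p ≈ 0.0540, which is ≥ 0.05, so fail to reject H₀.
The data do not give significant evidence that the true slope on weekly study hours is positive.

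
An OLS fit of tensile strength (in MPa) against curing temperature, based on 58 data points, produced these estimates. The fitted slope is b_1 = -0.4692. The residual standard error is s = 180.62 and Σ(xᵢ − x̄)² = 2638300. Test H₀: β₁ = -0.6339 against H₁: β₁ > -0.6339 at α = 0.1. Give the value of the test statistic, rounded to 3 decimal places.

SE(b_1) = s/√Sₓₓ = 180.62/√2638300 = 0.1112.
t = (-0.4692 − (-0.6339)) / 0.1112 = 1.481.
df = n − 2 = 56.
One-sided p ≈ 0.0721, which is < 0.1, so reject H₀.
There is evidence that the true slope on curing temperature exceeds -0.6339 MPa per unit.

t = 1.481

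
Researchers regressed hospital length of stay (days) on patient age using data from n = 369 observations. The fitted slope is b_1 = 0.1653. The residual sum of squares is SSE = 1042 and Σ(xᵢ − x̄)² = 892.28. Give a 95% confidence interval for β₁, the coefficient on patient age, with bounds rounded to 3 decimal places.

MSE = SSE/(n − 2) = 1042/367 = 2.83924.
SE(b_1) = √(MSE/Sₓₓ) = √(2.83924/892.28) = 0.0564092.
df = n − 2 = 367.
t* = t_{0.025, 367} = 1.966449.
Margin = t* × SE = 1.966449 × 0.0564092 = 0.11093.
CI: 0.1653 ± 0.11093 → (0.054, 0.276).
With 95% confidence, each one-unit increase in patient age is associated with a change of between 0.054 and 0.276 days in hospital length of stay.

(0.054, 0.276)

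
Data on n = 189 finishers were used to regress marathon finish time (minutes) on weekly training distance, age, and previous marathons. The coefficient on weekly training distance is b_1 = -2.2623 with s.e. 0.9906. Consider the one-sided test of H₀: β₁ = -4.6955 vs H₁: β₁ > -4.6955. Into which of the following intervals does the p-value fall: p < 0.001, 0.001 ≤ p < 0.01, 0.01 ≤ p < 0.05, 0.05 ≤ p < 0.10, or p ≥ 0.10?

t = (-2.2623 − (-4.6955)) / 0.9906 = 2.456.
df = n − k − 1 = 189 − 3 − 1 = 185.
One-sided p = P(T_{185} > t) ≈ 0.0075.
So 0.001 ≤ p < 0.01.

0.001 ≤ p < 0.01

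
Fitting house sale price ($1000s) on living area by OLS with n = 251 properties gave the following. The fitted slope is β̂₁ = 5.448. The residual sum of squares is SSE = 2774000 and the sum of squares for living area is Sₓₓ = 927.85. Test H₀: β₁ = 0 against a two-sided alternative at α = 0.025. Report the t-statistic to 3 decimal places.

t = 1.572

MSE = SSE/(n − 2) = 2774000/249 = 11140.6.
SE(β̂₁) = √(MSE/Sₓₓ) = √(11140.6/927.85) = 3.46509.
t = 5.448 / 3.46509 = 1.572.
df = n − 2 = 249.
Two-sided p ≈ 0.1172, which is ≥ 0.025, so fail to reject H₀.
The data do not give significant evidence of an association between living area and house sale price.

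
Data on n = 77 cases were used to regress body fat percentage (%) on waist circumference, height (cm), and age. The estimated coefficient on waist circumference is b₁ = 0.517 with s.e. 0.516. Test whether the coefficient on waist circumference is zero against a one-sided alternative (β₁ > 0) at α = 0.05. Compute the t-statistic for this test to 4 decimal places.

H₀: β₁ = 0 vs H₁: β₁ > 0.
t = (b₁ − β₁⁰)/SE = 0.517 / 0.516 = 1.0019.
df = n − k − 1 = 77 − 3 − 1 = 73.
One-sided p ≈ 0.1598, which is ≥ 0.05, so fail to reject H₀.
The data do not give significant evidence that the true slope on waist circumference is positive, holding the other predictors fixed.

t = 1.0019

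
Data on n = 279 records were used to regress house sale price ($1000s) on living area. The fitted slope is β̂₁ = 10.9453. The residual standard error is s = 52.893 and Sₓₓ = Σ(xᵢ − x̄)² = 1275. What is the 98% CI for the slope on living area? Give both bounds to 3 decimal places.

(7.479, 14.411)

SE(β̂₁) = s/√Sₓₓ = 52.893/√1275 = 1.4813.
df = n − 2 = 277.
t* = t_{0.01, 277} = 2.339885.
Margin = t* × SE = 2.339885 × 1.4813 = 3.46607.
CI: 10.9453 ± 3.46607 → (7.479, 14.411).
With 98% confidence, each one-unit increase in living area is associated with a change of between 7.479 and 14.411 $1000s in house sale price.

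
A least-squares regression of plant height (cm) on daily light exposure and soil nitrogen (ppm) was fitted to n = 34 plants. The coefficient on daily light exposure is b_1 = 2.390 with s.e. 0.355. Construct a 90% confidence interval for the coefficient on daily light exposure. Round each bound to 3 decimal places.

df = n − k − 1 = 34 − 2 − 1 = 31.
t* = t_{0.05, 31} = 1.695519.
Margin = t* × SE = 1.695519 × 0.355 = 0.60191.
CI: 2.390 ± 0.60191 → (1.788, 2.992).
With 90% confidence, each one-unit increase in daily light exposure is associated with a change of between 1.788 and 2.992 cm in plant height, holding the other predictors fixed.

(1.788, 2.992)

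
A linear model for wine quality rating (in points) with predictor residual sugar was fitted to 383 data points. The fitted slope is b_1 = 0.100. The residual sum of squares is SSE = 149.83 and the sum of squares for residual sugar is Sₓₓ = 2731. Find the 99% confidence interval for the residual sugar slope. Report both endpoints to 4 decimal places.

MSE = SSE/(n − 2) = 149.83/381 = 0.393255.
SE(b_1) = √(MSE/Sₓₓ) = √(0.393255/2731) = 0.0119999.
df = n − 2 = 381.
t* = t_{0.005, 381} = 2.588795.
Margin = t* × SE = 2.588795 × 0.0119999 = 0.031065.
CI: 0.100 ± 0.031065 → (0.0689, 0.1311).
With 99% confidence, each one-unit increase in residual sugar is associated with a change of between 0.0689 and 0.1311 points in wine quality rating.

(0.0689, 0.1311)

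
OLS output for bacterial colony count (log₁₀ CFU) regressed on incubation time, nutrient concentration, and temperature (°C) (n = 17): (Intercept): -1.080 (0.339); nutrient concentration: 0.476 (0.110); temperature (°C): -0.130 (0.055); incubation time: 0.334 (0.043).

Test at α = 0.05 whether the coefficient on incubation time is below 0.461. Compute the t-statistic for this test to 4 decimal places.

Read off: b = 0.334, SE = 0.043 for incubation time.
H₀: β₁ = 0.461 vs H₁: β₁ < 0.461.
t = (0.334 − 0.461) / 0.043 = -2.9535.
df = n − k − 1 = 17 − 3 − 1 = 13.
One-sided p ≈ 0.0056, which is < 0.05, so reject H₀.
There is evidence that the true slope on incubation time is below 0.461 log₁₀ CFU per unit, holding the other predictors fixed.

t = -2.9535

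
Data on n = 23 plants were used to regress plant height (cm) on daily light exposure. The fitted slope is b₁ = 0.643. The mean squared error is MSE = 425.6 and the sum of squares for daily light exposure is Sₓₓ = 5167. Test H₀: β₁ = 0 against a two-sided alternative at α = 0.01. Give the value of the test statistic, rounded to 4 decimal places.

SE(b₁) = √(MSE/Sₓₓ) = √(425.6/5167) = 0.287.
t = 0.643 / 0.287 = 2.2404.
df = n − 2 = 21.
Two-sided p ≈ 0.0360, which is ≥ 0.01, so fail to reject H₀.
The data do not give significant evidence of an association between daily light exposure and plant height.

t = 2.2404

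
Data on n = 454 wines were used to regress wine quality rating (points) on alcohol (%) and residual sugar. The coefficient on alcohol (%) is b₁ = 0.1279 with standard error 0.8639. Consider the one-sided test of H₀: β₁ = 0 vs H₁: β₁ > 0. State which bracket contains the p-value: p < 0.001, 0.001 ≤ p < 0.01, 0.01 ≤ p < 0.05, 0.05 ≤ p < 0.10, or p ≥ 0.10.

p ≥ 0.10

t = 0.1279 / 0.8639 = 0.148.
df = n − k − 1 = 454 − 2 − 1 = 451.
One-sided p = P(T_{451} > t) ≈ 0.4412.
So p ≥ 0.10.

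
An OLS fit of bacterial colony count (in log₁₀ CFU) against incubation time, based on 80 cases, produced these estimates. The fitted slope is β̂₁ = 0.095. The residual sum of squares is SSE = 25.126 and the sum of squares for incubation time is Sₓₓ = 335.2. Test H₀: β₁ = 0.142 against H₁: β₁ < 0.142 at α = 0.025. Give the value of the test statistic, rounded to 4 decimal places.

t = -1.5161

MSE = SSE/(n − 2) = 25.126/78 = 0.322128.
SE(β̂₁) = √(MSE/Sₓₓ) = √(0.322128/335.2) = 0.031.
t = (0.095 − 0.142) / 0.031 = -1.5161.
df = n − 2 = 78.
One-sided p ≈ 0.0668, which is ≥ 0.025, so fail to reject H₀.
The data do not give significant evidence that the true slope on incubation time is below 0.142 log₁₀ CFU per unit.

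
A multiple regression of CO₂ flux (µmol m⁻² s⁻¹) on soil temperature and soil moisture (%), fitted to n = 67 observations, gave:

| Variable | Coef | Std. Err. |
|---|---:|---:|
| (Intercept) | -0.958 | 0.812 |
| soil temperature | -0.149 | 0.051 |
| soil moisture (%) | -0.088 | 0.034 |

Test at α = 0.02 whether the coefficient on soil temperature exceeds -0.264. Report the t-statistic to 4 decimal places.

t = 2.2549

Read off: b = -0.149, SE = 0.051 for soil temperature.
H₀: β₁ = -0.264 vs H₁: β₁ > -0.264.
t = (-0.149 − (-0.264)) / 0.051 = 2.2549.
df = n − k − 1 = 67 − 2 − 1 = 64.
One-sided p ≈ 0.0138, which is < 0.02, so reject H₀.
There is evidence that the true slope on soil temperature exceeds -0.264 µmol m⁻² s⁻¹ per unit, holding the other predictors fixed.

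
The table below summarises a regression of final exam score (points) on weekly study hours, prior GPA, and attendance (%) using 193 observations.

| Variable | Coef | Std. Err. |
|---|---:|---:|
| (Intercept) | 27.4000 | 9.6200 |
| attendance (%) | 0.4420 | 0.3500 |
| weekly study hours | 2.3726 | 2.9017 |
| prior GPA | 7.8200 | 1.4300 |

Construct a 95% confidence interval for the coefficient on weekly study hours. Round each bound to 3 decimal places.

Read off: b = 2.3726, SE = 2.9017 for weekly study hours.
df = n − k − 1 = 193 − 3 − 1 = 189.
t* = t_{0.025, 189} = 1.972595.
Margin = t* × SE = 1.972595 × 2.9017 = 5.72388.
CI: 2.3726 ± 5.72388 → (-3.351, 8.096).

(-3.351, 8.096)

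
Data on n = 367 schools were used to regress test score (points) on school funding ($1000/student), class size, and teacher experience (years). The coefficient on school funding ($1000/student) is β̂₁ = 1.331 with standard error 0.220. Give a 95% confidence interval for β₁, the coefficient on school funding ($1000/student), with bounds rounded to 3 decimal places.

(0.898, 1.764)

df = n − k − 1 = 367 − 3 − 1 = 363.
t* = t_{0.025, 363} = 1.966521.
Margin = t* × SE = 1.966521 × 0.220 = 0.43263.
CI: 1.331 ± 0.43263 → (0.898, 1.764).
With 95% confidence, each one-unit increase in school funding ($1000/student) is associated with a change of between 0.898 and 1.764 points in test score, holding the other predictors fixed.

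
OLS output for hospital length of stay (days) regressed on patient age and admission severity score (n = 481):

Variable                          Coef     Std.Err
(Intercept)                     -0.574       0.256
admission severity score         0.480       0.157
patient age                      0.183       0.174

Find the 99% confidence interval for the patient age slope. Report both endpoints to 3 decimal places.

(-0.267, 0.633)

Read off: b = 0.183, SE = 0.174 for patient age.
df = n − k − 1 = 481 − 2 − 1 = 478.
t* = t_{0.005, 478} = 2.586154.
Margin = t* × SE = 2.586154 × 0.174 = 0.44999.
CI: 0.183 ± 0.44999 → (-0.267, 0.633).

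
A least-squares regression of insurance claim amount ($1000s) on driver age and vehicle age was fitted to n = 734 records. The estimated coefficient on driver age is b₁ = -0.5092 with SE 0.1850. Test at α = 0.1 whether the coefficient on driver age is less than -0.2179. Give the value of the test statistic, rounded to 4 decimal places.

H₀: β₁ = -0.2179 vs H₁: β₁ < -0.2179.
t = (b₁ − β₁⁰)/SE = (-0.5092 − (-0.2179)) / 0.1850 = -1.5746.
df = n − k − 1 = 734 − 2 − 1 = 731.
One-sided p ≈ 0.0579, which is < 0.1, so reject H₀.
There is evidence that the true slope on driver age is below -0.2179 $1000s per unit, holding the other predictors fixed.

t = -1.5746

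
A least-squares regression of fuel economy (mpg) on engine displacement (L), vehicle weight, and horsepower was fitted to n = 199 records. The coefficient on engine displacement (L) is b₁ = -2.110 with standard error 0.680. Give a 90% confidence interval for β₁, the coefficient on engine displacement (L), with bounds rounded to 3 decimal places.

df = n − k − 1 = 199 − 3 − 1 = 195.
t* = t_{0.05, 195} = 1.652705.
Margin = t* × SE = 1.652705 × 0.680 = 1.12384.
CI: -2.110 ± 1.12384 → (-3.234, -0.986).
With 90% confidence, each one-unit increase in engine displacement (L) is associated with a change of between -3.234 and -0.986 mpg in fuel economy, holding the other predictors fixed.

(-3.234, -0.986)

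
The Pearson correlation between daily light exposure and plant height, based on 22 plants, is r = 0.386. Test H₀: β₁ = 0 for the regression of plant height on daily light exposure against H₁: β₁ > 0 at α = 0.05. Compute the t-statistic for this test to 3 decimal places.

t = r·√(n − 2)/√(1 − r²) = 0.386·√20/√0.851004 = 1.871.
df = n − 2 = 20.
One-sided p ≈ 0.0380, which is < 0.05, so reject H₀.
There is evidence of a linear association between daily light exposure and plant height.

t = 1.871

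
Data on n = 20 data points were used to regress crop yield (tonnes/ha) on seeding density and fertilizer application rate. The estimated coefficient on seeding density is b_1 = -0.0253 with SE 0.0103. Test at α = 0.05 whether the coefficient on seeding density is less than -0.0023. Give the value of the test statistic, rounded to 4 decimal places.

H₀: β₁ = -0.0023 vs H₁: β₁ < -0.0023.
t = (b_1 − β₁⁰)/SE = (-0.0253 − (-0.0023)) / 0.0103 = -2.2330.
df = n − k − 1 = 20 − 2 − 1 = 17.
One-sided p ≈ 0.0196, which is < 0.05, so reject H₀.
There is evidence that the true slope on seeding density is below -0.0023 tonnes/ha per unit, holding the other predictors fixed.

t = -2.2330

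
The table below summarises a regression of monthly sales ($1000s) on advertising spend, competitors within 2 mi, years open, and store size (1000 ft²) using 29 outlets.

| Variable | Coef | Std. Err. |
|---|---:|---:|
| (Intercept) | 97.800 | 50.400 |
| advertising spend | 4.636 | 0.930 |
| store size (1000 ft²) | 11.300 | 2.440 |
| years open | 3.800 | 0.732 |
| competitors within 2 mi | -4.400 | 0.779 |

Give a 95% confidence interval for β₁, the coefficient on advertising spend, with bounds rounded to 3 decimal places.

Read off: b = 4.636, SE = 0.930 for advertising spend.
df = n − k − 1 = 29 − 4 − 1 = 24.
t* = t_{0.025, 24} = 2.063899.
Margin = t* × SE = 2.063899 × 0.930 = 1.91943.
CI: 4.636 ± 1.91943 → (2.717, 6.555).

(2.717, 6.555)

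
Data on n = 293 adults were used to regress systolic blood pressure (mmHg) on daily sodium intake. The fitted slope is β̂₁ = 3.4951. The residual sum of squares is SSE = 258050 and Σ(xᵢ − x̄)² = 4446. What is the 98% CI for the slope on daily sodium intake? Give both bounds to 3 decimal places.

MSE = SSE/(n − 2) = 258050/291 = 886.77.
SE(β̂₁) = √(MSE/Sₓₓ) = √(886.77/4446) = 0.446602.
df = n − 2 = 291.
t* = t_{0.01, 291} = 2.33923.
Margin = t* × SE = 2.33923 × 0.446602 = 1.04471.
CI: 3.4951 ± 1.04471 → (2.450, 4.540).
With 98% confidence, each one-unit increase in daily sodium intake is associated with a change of between 2.450 and 4.540 mmHg in systolic blood pressure.

(2.450, 4.540)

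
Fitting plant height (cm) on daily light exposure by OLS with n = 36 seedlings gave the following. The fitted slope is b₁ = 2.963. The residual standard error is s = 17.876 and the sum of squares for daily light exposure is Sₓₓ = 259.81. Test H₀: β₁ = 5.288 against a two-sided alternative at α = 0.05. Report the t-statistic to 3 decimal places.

t = -2.096

SE(b₁) = s/√Sₓₓ = 17.876/√259.81 = 1.10903.
t = (2.963 − 5.288) / 1.10903 = -2.096.
df = n − 2 = 34.
Two-sided p ≈ 0.0436, which is < 0.05, so reject H₀.
There is evidence that the true slope on daily light exposure differs from 5.288 cm per unit.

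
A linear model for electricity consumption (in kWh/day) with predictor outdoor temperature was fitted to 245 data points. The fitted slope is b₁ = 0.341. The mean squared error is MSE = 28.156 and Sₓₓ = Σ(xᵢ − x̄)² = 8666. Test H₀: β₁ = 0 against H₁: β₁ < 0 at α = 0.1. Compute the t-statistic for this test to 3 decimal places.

t = 5.982

SE(b₁) = √(MSE/Sₓₓ) = √(28.156/8666) = 0.0570002.
t = 0.341 / 0.0570002 = 5.982.
df = n − 2 = 243.
One-sided p ≈ 1.0000, which is ≥ 0.1, so fail to reject H₀.
The data do not give significant evidence that the true slope on outdoor temperature is negative.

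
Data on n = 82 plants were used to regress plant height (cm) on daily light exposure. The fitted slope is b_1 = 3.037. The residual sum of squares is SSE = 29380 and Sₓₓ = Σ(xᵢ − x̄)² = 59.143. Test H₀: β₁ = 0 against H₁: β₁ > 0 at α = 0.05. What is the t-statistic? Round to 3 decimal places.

t = 1.219

MSE = SSE/(n − 2) = 29380/80 = 367.25.
SE(b_1) = √(MSE/Sₓₓ) = √(367.25/59.143) = 2.49189.
t = 3.037 / 2.49189 = 1.219.
df = n − 2 = 80.
One-sided p ≈ 0.1133, which is ≥ 0.05, so fail to reject H₀.
The data do not give significant evidence that the true slope on daily light exposure is positive.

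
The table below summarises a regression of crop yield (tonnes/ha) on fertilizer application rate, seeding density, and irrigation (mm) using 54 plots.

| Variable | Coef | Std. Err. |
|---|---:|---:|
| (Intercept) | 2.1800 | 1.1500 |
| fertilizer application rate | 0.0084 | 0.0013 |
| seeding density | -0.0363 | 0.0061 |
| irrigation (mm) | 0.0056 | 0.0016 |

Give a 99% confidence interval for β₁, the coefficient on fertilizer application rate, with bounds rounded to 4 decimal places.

Read off: b = 0.0084, SE = 0.0013 for fertilizer application rate.
df = n − k − 1 = 54 − 3 − 1 = 50.
t* = t_{0.005, 50} = 2.677793.
Margin = t* × SE = 2.677793 × 0.0013 = 0.003481.
CI: 0.0084 ± 0.003481 → (0.0049, 0.0119).

(0.0049, 0.0119)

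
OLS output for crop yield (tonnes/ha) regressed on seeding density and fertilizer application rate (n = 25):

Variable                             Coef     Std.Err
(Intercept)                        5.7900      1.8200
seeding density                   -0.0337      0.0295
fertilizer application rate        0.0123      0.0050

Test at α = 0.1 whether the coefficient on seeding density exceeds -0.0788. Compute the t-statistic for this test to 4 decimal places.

t = 1.5288

Read off: b = -0.0337, SE = 0.0295 for seeding density.
H₀: β₁ = -0.0788 vs H₁: β₁ > -0.0788.
t = (-0.0337 − (-0.0788)) / 0.0295 = 1.5288.
df = n − k − 1 = 25 − 2 − 1 = 22.
One-sided p ≈ 0.0703, which is < 0.1, so reject H₀.
There is evidence that the true slope on seeding density exceeds -0.0788 tonnes/ha per unit, holding the other predictors fixed.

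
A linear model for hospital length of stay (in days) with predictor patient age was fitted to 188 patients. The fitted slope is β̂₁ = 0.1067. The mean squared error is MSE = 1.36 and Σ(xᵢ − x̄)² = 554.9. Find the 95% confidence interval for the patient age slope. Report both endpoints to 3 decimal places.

SE(β̂₁) = √(MSE/Sₓₓ) = √(1.36/554.9) = 0.0495065.
df = n − 2 = 186.
t* = t_{0.025, 186} = 1.9728.
Margin = t* × SE = 1.9728 × 0.0495065 = 0.09767.
CI: 0.1067 ± 0.09767 → (0.009, 0.204).
With 95% confidence, each one-unit increase in patient age is associated with a change of between 0.009 and 0.204 days in hospital length of stay.

(0.009, 0.204)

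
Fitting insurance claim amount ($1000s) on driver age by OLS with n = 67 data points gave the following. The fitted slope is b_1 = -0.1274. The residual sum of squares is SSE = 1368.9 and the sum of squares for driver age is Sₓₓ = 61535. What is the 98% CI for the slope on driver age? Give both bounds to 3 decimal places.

MSE = SSE/(n − 2) = 1368.9/65 = 21.06.
SE(b_1) = √(MSE/Sₓₓ) = √(21.06/61535) = 0.0184998.
df = n − 2 = 65.
t* = t_{0.01, 65} = 2.385097.
Margin = t* × SE = 2.385097 × 0.0184998 = 0.04412.
CI: -0.1274 ± 0.04412 → (-0.172, -0.083).
With 98% confidence, each one-unit increase in driver age is associated with a change of between -0.172 and -0.083 $1000s in insurance claim amount.

(-0.172, -0.083)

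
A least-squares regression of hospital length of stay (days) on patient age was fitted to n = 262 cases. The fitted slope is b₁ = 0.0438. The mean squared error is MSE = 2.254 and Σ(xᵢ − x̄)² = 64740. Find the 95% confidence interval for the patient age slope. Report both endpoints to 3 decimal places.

SE(b₁) = √(MSE/Sₓₓ) = √(2.254/64740) = 0.00590052.
df = n − 2 = 260.
t* = t_{0.025, 260} = 1.96913.
Margin = t* × SE = 1.96913 × 0.00590052 = 0.01162.
CI: 0.0438 ± 0.01162 → (0.032, 0.055).
With 95% confidence, each one-unit increase in patient age is associated with a change of between 0.032 and 0.055 days in hospital length of stay.

(0.032, 0.055)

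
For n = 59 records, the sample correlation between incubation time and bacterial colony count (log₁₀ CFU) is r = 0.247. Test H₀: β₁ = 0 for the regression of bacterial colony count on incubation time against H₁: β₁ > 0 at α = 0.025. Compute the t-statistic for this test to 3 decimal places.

t = 1.924

t = r·√(n − 2)/√(1 − r²) = 0.247·√57/√0.938991 = 1.924.
df = n − 2 = 57.
One-sided p ≈ 0.0296, which is ≥ 0.025, so fail to reject H₀.
The data do not give significant evidence of a linear association between incubation time and bacterial colony count.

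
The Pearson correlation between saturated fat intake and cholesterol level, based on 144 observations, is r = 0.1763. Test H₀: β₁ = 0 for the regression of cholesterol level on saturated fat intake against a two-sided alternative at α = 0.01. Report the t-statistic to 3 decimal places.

t = 2.134

t = r·√(n − 2)/√(1 − r²) = 0.1763·√142/√0.968918 = 2.134.
df = n − 2 = 142.
Two-sided p ≈ 0.0345, which is ≥ 0.01, so fail to reject H₀.
The data do not give significant evidence of a linear association between saturated fat intake and cholesterol level.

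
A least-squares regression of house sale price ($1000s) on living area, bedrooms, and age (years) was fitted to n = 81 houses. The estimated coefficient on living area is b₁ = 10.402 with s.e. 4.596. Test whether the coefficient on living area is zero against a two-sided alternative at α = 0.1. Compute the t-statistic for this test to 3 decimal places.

H₀: β₁ = 0 vs H₁: β₁ ≠ 0.
t = (b₁ − β₁⁰)/SE = 10.402 / 4.596 = 2.263.
df = n − k − 1 = 81 − 3 − 1 = 77.
Two-sided p ≈ 0.0264, which is < 0.1, so reject H₀.
There is evidence that living area is associated with house sale price, holding the other predictors fixed.

t = 2.263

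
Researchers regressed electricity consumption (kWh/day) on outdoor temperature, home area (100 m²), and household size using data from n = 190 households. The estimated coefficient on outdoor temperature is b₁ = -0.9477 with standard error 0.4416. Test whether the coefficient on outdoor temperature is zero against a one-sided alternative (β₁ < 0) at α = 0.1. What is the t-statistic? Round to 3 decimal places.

H₀: β₁ = 0 vs H₁: β₁ < 0.
t = (b₁ − β₁⁰)/SE = -0.9477 / 0.4416 = -2.146.
df = n − k − 1 = 190 − 3 − 1 = 186.
One-sided p ≈ 0.0166, which is < 0.1, so reject H₀.
There is evidence that the true slope on outdoor temperature is negative, holding the other predictors fixed.

t = -2.146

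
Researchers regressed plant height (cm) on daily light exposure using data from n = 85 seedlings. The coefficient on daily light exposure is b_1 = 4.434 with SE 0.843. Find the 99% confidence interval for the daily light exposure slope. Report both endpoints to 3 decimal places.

(2.212, 6.656)

df = n − 2 = 85 − 2 = 83.
t* = t_{0.005, 83} = 2.636369.
Margin = t* × SE = 2.636369 × 0.843 = 2.22246.
CI: 4.434 ± 2.22246 → (2.212, 6.656).
With 99% confidence, each one-unit increase in daily light exposure is associated with a change of between 2.212 and 6.656 cm in plant height.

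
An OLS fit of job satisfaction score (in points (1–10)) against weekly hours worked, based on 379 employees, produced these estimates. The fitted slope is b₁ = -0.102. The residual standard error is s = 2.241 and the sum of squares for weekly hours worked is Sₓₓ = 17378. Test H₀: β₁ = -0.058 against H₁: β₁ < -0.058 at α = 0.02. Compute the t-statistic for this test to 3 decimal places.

SE(b₁) = s/√Sₓₓ = 2.241/√17378 = 0.0169997.
t = (-0.102 − (-0.058)) / 0.0169997 = -2.588.
df = n − 2 = 377.
One-sided p ≈ 0.0050, which is < 0.02, so reject H₀.
There is evidence that the true slope on weekly hours worked is below -0.058 points (1–10) per unit.

t = -2.588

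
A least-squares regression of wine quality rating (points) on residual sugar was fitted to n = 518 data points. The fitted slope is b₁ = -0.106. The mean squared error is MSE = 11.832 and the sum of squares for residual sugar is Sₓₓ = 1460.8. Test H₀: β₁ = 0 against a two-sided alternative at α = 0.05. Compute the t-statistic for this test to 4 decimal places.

t = -1.1778

SE(b₁) = √(MSE/Sₓₓ) = √(11.832/1460.8) = 0.0899982.
t = -0.106 / 0.0899982 = -1.1778.
df = n − 2 = 516.
Two-sided p ≈ 0.2394, which is ≥ 0.05, so fail to reject H₀.
The data do not give significant evidence of an association between residual sugar and wine quality rating.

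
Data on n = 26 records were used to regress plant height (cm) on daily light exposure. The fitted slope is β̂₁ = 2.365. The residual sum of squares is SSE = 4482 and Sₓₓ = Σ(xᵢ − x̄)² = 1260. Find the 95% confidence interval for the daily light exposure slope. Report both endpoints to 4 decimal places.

(1.5704, 3.1596)

MSE = SSE/(n − 2) = 4482/24 = 186.75.
SE(β̂₁) = √(MSE/Sₓₓ) = √(186.75/1260) = 0.384986.
df = n − 2 = 24.
t* = t_{0.025, 24} = 2.063899.
Margin = t* × SE = 2.063899 × 0.384986 = 0.794572.
CI: 2.365 ± 0.794572 → (1.5704, 3.1596).
With 95% confidence, each one-unit increase in daily light exposure is associated with a change of between 1.5704 and 3.1596 cm in plant height.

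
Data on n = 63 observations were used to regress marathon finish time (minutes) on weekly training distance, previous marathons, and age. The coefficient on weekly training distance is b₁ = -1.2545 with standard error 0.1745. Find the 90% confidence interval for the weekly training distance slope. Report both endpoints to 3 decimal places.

df = n − k − 1 = 63 − 3 − 1 = 59.
t* = t_{0.05, 59} = 1.671093.
Margin = t* × SE = 1.671093 × 0.1745 = 0.29161.
CI: -1.2545 ± 0.29161 → (-1.546, -0.963).
With 90% confidence, each one-unit increase in weekly training distance is associated with a change of between -1.546 and -0.963 minutes in marathon finish time, holding the other predictors fixed.

(-1.546, -0.963)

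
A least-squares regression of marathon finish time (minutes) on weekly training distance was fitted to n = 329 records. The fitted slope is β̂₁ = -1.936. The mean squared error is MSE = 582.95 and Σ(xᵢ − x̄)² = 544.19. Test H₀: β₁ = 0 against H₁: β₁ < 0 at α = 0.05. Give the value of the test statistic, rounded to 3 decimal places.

t = -1.871

SE(β̂₁) = √(MSE/Sₓₓ) = √(582.95/544.19) = 1.035.
t = -1.936 / 1.035 = -1.871.
df = n − 2 = 327.
One-sided p ≈ 0.0312, which is < 0.05, so reject H₀.
There is evidence that the true slope on weekly training distance is negative.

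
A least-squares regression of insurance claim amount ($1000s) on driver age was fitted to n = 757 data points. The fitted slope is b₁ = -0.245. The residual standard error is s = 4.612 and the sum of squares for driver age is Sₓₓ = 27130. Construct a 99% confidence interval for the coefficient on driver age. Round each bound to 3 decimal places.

SE(b₁) = s/√Sₓₓ = 4.612/√27130 = 0.0280004.
df = n − 2 = 755.
t* = t_{0.005, 755} = 2.582357.
Margin = t* × SE = 2.582357 × 0.0280004 = 0.07231.
CI: -0.245 ± 0.07231 → (-0.317, -0.173).
With 99% confidence, each one-unit increase in driver age is associated with a change of between -0.317 and -0.173 $1000s in insurance claim amount.

(-0.317, -0.173)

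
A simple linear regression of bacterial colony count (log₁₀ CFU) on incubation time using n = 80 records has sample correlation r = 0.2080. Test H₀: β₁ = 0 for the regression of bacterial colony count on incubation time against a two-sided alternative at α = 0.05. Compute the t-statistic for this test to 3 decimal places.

t = 1.878

t = r·√(n − 2)/√(1 − r²) = 0.2080·√78/√0.956736 = 1.878.
df = n − 2 = 78.
Two-sided p ≈ 0.0641, which is ≥ 0.05, so fail to reject H₀.
The data do not give significant evidence of a linear association between incubation time and bacterial colony count.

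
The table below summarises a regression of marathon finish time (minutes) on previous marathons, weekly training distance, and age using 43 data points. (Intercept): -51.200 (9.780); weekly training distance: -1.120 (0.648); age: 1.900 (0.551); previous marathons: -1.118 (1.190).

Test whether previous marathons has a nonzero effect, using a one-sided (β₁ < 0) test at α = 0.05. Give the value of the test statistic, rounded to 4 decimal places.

t = -0.9395

Read off: b = -1.118, SE = 1.190 for previous marathons.
H₀: β₁ = 0 vs H₁: β₁ < 0.
t = -1.118 / 1.190 = -0.9395.
df = n − k − 1 = 43 − 3 − 1 = 39.
One-sided p ≈ 0.1766, which is ≥ 0.05, so fail to reject H₀.
The data do not give significant evidence that the true slope on previous marathons is negative, holding the other predictors fixed.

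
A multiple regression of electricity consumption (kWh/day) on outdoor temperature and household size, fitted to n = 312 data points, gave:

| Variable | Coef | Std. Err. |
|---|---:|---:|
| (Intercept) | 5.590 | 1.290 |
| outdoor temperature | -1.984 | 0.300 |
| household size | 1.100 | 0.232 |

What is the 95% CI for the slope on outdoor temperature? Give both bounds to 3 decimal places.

Read off: b = -1.984, SE = 0.300 for outdoor temperature.
df = n − k − 1 = 312 − 2 − 1 = 309.
t* = t_{0.025, 309} = 1.967671.
Margin = t* × SE = 1.967671 × 0.300 = 0.59030.
CI: -1.984 ± 0.59030 → (-2.574, -1.394).

(-2.574, -1.394)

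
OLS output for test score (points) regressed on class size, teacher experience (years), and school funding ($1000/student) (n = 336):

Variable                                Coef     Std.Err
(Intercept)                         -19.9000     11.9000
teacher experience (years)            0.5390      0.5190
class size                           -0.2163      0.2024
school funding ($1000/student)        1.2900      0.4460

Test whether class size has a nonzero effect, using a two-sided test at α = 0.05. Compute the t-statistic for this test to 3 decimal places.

Read off: b = -0.2163, SE = 0.2024 for class size.
H₀: β₁ = 0 vs H₁: β₁ ≠ 0.
t = -0.2163 / 0.2024 = -1.069.
df = n − k − 1 = 336 − 3 − 1 = 332.
Two-sided p ≈ 0.2860, which is ≥ 0.05, so fail to reject H₀.
The data do not give significant evidence of an association between class size and test score, after adjusting for the other predictors.

t = -1.069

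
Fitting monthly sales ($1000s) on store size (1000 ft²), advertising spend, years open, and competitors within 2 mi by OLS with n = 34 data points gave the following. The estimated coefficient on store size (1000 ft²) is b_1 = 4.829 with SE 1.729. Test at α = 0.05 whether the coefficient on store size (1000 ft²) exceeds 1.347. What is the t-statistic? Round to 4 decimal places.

H₀: β₁ = 1.347 vs H₁: β₁ > 1.347.
t = (b_1 − β₁⁰)/SE = (4.829 − 1.347) / 1.729 = 2.0139.
df = n − k − 1 = 34 − 4 − 1 = 29.
One-sided p ≈ 0.0267, which is < 0.05, so reject H₀.
There is evidence that the true slope on store size (1000 ft²) exceeds 1.347 $1000s per unit, holding the other predictors fixed.

t = 2.0139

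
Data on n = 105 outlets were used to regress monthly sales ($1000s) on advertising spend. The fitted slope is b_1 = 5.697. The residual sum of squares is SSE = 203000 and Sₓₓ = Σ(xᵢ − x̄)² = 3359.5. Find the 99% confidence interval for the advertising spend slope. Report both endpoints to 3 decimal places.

(3.687, 7.707)

MSE = SSE/(n − 2) = 203000/103 = 1970.87.
SE(b_1) = √(MSE/Sₓₓ) = √(1970.87/3359.5) = 0.765935.
df = n − 2 = 103.
t* = t_{0.005, 103} = 2.624407.
Margin = t* × SE = 2.624407 × 0.765935 = 2.01013.
CI: 5.697 ± 2.01013 → (3.687, 7.707).
With 99% confidence, each one-unit increase in advertising spend is associated with a change of between 3.687 and 7.707 $1000s in monthly sales.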